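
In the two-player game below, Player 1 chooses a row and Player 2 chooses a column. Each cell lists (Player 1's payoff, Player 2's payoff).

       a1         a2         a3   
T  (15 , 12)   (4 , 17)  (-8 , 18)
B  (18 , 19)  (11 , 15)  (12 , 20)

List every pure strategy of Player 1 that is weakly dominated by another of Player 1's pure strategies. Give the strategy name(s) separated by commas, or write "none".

T is weakly dominated by B (a1: 18>15, a2: 11>4, a3: 12>-8).
B: no other strategy beats it everywhere (T at a1 (18>15)).

T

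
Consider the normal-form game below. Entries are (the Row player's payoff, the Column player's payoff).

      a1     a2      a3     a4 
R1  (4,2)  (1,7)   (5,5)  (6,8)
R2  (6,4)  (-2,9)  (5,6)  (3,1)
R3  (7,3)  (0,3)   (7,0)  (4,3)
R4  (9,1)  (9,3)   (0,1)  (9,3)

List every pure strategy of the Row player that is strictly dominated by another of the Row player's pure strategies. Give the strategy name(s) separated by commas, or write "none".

Nothing dominates R1: R2 at a2 (1>-2); R3 at a2 (1>0); R4 at a3 (5>0).
R2 is strictly dominated by R3 (a1: 7>6, a2: 0>-2, a3: 7>5, a4: 4>3).
R3: no other strategy beats it everywhere (R1 at a1 (7>4); R2 at a1 (7>6); R4 at a3 (7>0)).
R4 is not dominated — it holds its own against R1 at a1 (9>4); R2 at a1 (9>6); R3 at a1 (9>7).

R2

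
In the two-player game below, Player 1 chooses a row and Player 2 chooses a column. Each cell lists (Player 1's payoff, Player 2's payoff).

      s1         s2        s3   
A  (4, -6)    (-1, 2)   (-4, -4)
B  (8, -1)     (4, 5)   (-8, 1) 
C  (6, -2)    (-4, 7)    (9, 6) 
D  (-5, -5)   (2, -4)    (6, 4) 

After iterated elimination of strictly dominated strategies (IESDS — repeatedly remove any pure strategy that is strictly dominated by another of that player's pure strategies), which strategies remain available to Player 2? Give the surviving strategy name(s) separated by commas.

s2, s3

Column s1 is eliminated: s2 beats it against every remaining row (A: 2>-6, B: 5>-1, C: 7>-2, D: -4>-5).
Row A is eliminated: D beats it against every remaining column (s2: 2>-1, s3: 6>-4).
Among the remaining strategies, none is strictly dominated by another pure strategy of the same player, so the elimination stops.
Surviving strategies — Player 1: {B, C, D}; Player 2: {s2, s3}.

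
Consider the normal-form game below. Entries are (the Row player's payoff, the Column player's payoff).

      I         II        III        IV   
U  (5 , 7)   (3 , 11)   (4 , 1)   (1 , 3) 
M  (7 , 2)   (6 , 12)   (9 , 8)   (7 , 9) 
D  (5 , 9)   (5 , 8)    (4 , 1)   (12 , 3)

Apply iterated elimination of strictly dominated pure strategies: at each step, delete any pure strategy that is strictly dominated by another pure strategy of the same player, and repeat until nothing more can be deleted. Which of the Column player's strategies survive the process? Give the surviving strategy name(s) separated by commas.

The Row player's strategy U is strictly dominated by M (I: 7>5, II: 6>3, III: 9>4, IV: 7>1) and is removed.
The Column player's strategy III is strictly dominated by II (M: 12>8, D: 8>1) and is removed.
For the Column player, II strictly dominates IV on the remaining rows (M: 12>9, D: 8>3); eliminate IV.
Row D is eliminated: M beats it against every remaining column (I: 7>5, II: 6>5).
The Column player's strategy I is strictly dominated by II (M: 12>2) and is removed.
Among the remaining strategies, none is strictly dominated by another pure strategy of the same player, so the elimination stops.
Surviving strategies — the Row player: {M}; the Column player: {II}.

II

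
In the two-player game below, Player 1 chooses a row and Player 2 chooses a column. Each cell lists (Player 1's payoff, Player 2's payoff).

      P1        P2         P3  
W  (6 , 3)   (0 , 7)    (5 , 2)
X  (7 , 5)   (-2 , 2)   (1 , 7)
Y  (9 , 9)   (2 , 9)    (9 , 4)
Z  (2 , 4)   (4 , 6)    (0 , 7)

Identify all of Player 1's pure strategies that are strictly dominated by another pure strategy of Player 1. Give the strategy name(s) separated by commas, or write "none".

W, X

Y strictly dominates W — P1: 9>6, P2: 2>0, P3: 9>5.
X is strictly dominated by Y (P1: 9>7, P2: 2>-2, P3: 9>1).
Nothing dominates Y: W at P1 (9>6); X at P1 (9>7); Z at P1 (9>2).
Z is not dominated — it holds its own against W at P2 (4>0); X at P2 (4>-2); Y at P2 (4>2).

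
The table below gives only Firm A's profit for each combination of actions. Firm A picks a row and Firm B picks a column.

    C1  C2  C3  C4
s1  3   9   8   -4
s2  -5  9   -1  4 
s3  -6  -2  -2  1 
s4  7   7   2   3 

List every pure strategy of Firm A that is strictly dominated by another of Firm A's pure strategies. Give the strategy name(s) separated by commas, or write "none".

Nothing dominates s1: s2 at C1 (3>-5); s3 at C1 (3>-6); s4 at C2 (9>7).
s2 is not dominated — it holds its own against s1 at C2 (9=9); s3 at C1 (-5>-6); s4 at C2 (9>7).
s3 is strictly dominated by s2 (C1: -5>-6, C2: 9>-2, C3: -1>-2, C4: 4>1).
s4 is not dominated — it holds its own against s1 at C1 (7>3); s2 at C1 (7>-5); s3 at C1 (7>-6).

s3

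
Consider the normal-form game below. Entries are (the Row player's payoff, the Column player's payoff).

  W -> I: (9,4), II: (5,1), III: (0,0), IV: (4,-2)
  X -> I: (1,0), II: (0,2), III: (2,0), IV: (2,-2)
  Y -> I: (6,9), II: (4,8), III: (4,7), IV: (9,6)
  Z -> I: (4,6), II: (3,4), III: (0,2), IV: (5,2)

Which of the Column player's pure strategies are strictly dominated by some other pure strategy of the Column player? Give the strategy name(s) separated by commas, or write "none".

III, IV

Nothing dominates I: II at W (4>1); III at W (4>0); IV at W (4>-2).
Nothing dominates II: I at X (2>0); III at W (1>0); IV at W (1>-2).
II strictly dominates III — W: 1>0, X: 2>0, Y: 8>7, Z: 4>2.
IV is strictly dominated by I (W: 4>-2, X: 0>-2, Y: 9>6, Z: 6>2).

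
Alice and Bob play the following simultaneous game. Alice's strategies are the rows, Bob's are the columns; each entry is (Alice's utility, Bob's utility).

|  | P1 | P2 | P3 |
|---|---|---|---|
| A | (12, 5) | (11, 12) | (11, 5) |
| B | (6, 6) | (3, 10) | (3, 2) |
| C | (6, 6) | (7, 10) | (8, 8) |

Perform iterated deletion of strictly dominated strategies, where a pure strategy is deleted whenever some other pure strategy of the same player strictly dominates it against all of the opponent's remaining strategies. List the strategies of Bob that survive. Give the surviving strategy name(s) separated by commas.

P2

For Alice, A strictly dominates B on the remaining columns (P1: 12>6, P2: 11>3, P3: 11>3); eliminate B.
Row C is eliminated: A beats it against every remaining column (P1: 12>6, P2: 11>7, P3: 11>8).
Bob's strategy P1 is strictly dominated by P2 (A: 12>5) and is removed.
For Bob, P2 strictly dominates P3 on the remaining rows (A: 12>5); eliminate P3.
Among the remaining strategies, none is strictly dominated by another pure strategy of the same player, so the elimination stops.
Surviving strategies — Alice: {A}; Bob: {P2}.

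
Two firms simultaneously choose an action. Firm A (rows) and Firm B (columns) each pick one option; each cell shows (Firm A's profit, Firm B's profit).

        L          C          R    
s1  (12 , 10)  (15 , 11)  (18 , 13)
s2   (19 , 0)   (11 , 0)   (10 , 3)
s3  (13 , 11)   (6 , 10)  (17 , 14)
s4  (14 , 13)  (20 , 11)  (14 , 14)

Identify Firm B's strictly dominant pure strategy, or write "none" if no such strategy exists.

R

R vs L: s1: 13>10, s2: 3>0, s3: 14>11, s4: 14>13.
R vs C: s1: 13>11, s2: 3>0, s3: 14>10, s4: 14>11.
R strictly beats every other strategy against every opponent action, so it is strictly dominant.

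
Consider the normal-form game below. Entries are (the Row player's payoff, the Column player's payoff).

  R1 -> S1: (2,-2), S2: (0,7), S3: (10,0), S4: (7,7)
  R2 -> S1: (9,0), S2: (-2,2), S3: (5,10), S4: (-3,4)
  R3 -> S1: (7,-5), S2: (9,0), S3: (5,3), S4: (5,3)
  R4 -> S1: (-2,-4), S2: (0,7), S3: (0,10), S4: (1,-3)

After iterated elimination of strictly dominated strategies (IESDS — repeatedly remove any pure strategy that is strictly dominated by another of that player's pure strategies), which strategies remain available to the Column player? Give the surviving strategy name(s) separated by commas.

S2, S3, S4

The Row player's strategy R4 is strictly dominated by R3 (S1: 7>-2, S2: 9>0, S3: 5>0, S4: 5>1) and is removed.
Column S1 is eliminated: S2 beats it against every remaining row (R1: 7>-2, R2: 2>0, R3: 0>-5).
The Row player's strategy R2 is strictly dominated by R1 (S2: 0>-2, S3: 10>5, S4: 7>-3) and is removed.
Among the remaining strategies, none is strictly dominated by another pure strategy of the same player, so the elimination stops.
Surviving strategies — the Row player: {R1, R3}; the Column player: {S2, S3, S4}.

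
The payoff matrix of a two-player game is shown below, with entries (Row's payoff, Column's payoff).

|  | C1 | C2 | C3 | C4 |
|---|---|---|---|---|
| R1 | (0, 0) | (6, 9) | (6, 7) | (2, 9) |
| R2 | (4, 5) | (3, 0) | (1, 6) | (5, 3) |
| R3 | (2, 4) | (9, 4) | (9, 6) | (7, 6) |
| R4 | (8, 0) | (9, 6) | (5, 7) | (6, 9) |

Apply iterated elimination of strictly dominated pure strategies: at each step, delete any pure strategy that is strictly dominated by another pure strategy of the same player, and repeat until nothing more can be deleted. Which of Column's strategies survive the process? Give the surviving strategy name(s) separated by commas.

C3, C4

Row's strategy R1 is strictly dominated by R3 (C1: 2>0, C2: 9>6, C3: 9>6, C4: 7>2) and is removed.
Row R2 is eliminated: R4 beats it against every remaining column (C1: 8>4, C2: 9>3, C3: 5>1, C4: 6>5).
Column's strategy C1 is strictly dominated by C3 (R3: 6>4, R4: 7>0) and is removed.
Column C2 is eliminated: C3 beats it against every remaining row (R3: 6>4, R4: 7>6).
Row's strategy R4 is strictly dominated by R3 (C3: 9>5, C4: 7>6) and is removed.
Among the remaining strategies, none is strictly dominated by another pure strategy of the same player, so the elimination stops.
Surviving strategies — Row: {R3}; Column: {C3, C4}.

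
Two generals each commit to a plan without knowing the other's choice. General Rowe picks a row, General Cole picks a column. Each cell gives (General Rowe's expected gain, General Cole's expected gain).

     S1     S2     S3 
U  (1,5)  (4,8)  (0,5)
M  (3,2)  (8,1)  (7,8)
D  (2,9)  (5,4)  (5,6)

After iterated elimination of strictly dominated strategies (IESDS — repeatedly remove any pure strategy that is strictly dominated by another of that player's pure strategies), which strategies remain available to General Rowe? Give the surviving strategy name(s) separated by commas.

For General Rowe, M strictly dominates U on the remaining columns (S1: 3>1, S2: 8>4, S3: 7>0); eliminate U.
Row D is eliminated: M beats it against every remaining column (S1: 3>2, S2: 8>5, S3: 7>5).
General Cole's strategy S1 is strictly dominated by S3 (M: 8>2) and is removed.
For General Cole, S3 strictly dominates S2 on the remaining rows (M: 8>1); eliminate S2.
Among the remaining strategies, none is strictly dominated by another pure strategy of the same player, so the elimination stops.
Surviving strategies — General Rowe: {M}; General Cole: {S3}.

M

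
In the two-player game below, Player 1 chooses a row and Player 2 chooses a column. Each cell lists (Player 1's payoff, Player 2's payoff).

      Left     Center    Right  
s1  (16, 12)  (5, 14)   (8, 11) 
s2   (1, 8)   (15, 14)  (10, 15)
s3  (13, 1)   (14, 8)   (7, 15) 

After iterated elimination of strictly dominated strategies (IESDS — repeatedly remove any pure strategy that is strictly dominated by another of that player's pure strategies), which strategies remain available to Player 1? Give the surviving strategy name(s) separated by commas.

Column Left is eliminated: Center beats it against every remaining row (s1: 14>12, s2: 14>8, s3: 8>1).
Player 1's strategy s1 is strictly dominated by s2 (Center: 15>5, Right: 10>8) and is removed.
Row s3 is eliminated: s2 beats it against every remaining column (Center: 15>14, Right: 10>7).
For Player 2, Right strictly dominates Center on the remaining rows (s2: 15>14); eliminate Center.
Among the remaining strategies, none is strictly dominated by another pure strategy of the same player, so the elimination stops.
Surviving strategies — Player 1: {s2}; Player 2: {Right}.

s2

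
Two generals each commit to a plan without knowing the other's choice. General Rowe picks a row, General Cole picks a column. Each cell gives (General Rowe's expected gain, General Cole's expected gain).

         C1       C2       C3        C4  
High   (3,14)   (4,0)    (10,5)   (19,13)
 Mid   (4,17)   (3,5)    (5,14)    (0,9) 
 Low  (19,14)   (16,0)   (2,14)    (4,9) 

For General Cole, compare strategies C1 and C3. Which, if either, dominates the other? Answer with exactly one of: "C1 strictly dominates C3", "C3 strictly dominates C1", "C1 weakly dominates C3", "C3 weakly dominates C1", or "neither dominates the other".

C1's payoffs vs C3's, by General Rowe's action — High: 14>5, Mid: 17>14, Low: 14=14.
C1 is at least as good everywhere and strictly better somewhere (tied only at Low), so C1 weakly but not strictly dominates C3.

C1 weakly dominates C3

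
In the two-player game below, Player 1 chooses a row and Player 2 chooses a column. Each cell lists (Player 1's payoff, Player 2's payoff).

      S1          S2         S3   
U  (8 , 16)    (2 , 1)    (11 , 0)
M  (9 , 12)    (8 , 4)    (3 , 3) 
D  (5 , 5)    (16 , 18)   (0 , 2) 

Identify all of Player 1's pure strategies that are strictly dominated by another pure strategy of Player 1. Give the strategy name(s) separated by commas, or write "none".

U: no other strategy beats it everywhere (M at S3 (11>3); D at S1 (8>5)).
M: no other strategy beats it everywhere (U at S1 (9>8); D at S1 (9>5)).
D is not dominated — it holds its own against U at S2 (16>2); M at S2 (16>8).

none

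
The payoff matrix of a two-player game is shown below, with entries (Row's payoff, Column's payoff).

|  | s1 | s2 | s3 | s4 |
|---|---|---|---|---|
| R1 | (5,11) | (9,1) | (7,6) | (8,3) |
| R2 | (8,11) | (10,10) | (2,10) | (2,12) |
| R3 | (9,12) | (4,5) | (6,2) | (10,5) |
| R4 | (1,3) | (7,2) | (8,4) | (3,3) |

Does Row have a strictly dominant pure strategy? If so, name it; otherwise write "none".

none

R1 fails to dominate R2 at s1 (5<8).
R2 fails to dominate R1 at s3 (2<7).
R3 fails to dominate R1 at s2 (4<9).
R4 fails to dominate R1 at s1 (1<5).
No single strategy dominates all the others.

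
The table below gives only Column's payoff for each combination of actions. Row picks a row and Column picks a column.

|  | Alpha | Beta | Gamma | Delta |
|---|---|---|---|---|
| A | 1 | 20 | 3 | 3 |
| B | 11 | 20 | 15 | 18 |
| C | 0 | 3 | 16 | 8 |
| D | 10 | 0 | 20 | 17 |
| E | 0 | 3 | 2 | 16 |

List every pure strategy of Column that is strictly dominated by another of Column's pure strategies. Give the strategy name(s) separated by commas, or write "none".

Alpha: dominated, since Gamma does at least as well everywhere (A: 3>1, B: 15>11, C: 16>0, D: 20>10, E: 2>0).
Nothing dominates Beta: Alpha at A (20>1); Gamma at A (20>3); Delta at A (20>3).
Nothing dominates Gamma: Alpha at A (3>1); Beta at C (16>3); Delta at A (3=3).
Delta: no other strategy beats it everywhere (Alpha at A (3>1); Beta at C (8>3); Gamma at A (3=3)).

Alpha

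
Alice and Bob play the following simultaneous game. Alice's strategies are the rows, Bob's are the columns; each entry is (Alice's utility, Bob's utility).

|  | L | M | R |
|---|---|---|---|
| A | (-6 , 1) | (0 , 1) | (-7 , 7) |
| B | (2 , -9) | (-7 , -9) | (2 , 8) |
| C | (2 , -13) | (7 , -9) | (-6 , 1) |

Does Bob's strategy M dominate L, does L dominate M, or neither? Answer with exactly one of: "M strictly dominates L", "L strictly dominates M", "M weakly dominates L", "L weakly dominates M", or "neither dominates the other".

M weakly dominates L

Compare M to L across every action of Alice: A: 1=1, B: -9=-9, C: -9>-13.
M is at least as good everywhere and strictly better somewhere (tied only at A, B), so M weakly but not strictly dominates L.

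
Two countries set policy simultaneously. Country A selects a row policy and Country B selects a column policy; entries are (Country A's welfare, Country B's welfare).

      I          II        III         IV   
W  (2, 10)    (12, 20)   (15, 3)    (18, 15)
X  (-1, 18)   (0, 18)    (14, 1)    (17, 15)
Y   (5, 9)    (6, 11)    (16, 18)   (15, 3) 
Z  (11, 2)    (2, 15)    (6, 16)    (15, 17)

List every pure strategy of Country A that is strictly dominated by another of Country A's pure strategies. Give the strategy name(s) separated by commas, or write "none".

X

W: no other strategy beats it everywhere (X at I (2>-1); Y at II (12>6); Z at II (12>2)).
X is strictly dominated by W (I: 2>-1, II: 12>0, III: 15>14, IV: 18>17).
Y is not dominated — it holds its own against W at I (5>2); X at I (5>-1); Z at II (6>2).
Nothing dominates Z: W at I (11>2); X at I (11>-1); Y at I (11>5).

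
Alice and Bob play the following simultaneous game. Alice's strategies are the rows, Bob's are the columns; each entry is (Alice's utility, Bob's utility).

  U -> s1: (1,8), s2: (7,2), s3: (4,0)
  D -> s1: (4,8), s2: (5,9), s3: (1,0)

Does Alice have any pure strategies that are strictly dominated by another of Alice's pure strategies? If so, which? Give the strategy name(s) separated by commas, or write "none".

none

U is not dominated — it holds its own against D at s2 (7>5).
D is not dominated — it holds its own against U at s1 (4>1).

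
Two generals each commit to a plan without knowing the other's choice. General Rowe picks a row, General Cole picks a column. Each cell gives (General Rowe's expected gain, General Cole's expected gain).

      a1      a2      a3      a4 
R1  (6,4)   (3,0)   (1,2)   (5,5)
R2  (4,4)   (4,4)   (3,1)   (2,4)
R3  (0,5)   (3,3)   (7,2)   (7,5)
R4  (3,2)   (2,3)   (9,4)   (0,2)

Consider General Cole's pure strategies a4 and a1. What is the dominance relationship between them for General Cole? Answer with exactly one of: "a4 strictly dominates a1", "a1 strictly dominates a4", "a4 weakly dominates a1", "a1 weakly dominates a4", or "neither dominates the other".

a4 weakly dominates a1

Compare a4 to a1 across every action of General Rowe: R1: 5>4, R2: 4=4, R3: 5=5, R4: 2=2.
a4 is at least as good everywhere and strictly better somewhere (tied only at R2, R3, R4), so a4 weakly but not strictly dominates a1.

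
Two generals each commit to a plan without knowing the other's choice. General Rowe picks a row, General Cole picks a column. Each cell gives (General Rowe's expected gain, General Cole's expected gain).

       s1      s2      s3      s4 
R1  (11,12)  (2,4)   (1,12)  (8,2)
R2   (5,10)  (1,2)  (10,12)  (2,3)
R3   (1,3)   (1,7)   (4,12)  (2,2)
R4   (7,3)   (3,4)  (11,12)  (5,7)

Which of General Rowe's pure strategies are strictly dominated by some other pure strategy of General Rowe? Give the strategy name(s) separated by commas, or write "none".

R1 is not dominated — it holds its own against R2 at s1 (11>5); R3 at s1 (11>1); R4 at s1 (11>7).
R2 is strictly dominated by R4 (s1: 7>5, s2: 3>1, s3: 11>10, s4: 5>2).
R3 is strictly dominated by R4 (s1: 7>1, s2: 3>1, s3: 11>4, s4: 5>2).
R4: no other strategy beats it everywhere (R1 at s2 (3>2); R2 at s1 (7>5); R3 at s1 (7>1)).

R2, R3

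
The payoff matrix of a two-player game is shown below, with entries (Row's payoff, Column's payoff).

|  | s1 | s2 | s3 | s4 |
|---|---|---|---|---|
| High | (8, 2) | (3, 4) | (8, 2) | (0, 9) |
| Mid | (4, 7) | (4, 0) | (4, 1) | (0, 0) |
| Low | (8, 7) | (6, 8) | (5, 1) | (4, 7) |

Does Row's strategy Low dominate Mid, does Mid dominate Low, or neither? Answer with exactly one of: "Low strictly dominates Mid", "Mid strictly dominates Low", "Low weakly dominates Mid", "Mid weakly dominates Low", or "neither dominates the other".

Low's payoffs vs Mid's, by Column's action — s1: 8>4, s2: 6>4, s3: 5>4, s4: 4>0.
Every comparison favours Low, so Low strictly dominates Mid.

Low strictly dominates Mid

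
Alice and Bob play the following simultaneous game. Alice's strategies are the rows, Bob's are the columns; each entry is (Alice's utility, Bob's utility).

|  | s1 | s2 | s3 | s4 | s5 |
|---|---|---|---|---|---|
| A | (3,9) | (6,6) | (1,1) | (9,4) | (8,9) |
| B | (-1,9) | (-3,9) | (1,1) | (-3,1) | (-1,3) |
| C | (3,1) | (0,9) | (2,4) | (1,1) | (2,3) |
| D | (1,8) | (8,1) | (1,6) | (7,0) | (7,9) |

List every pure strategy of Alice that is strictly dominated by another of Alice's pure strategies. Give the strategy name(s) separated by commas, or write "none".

B

Nothing dominates A: B at s1 (3>-1); C at s1 (3=3); D at s1 (3>1).
B: dominated, since C does at least as well everywhere (s1: 3>-1, s2: 0>-3, s3: 2>1, s4: 1>-3, s5: 2>-1).
C is not dominated — it holds its own against A at s1 (3=3); B at s1 (3>-1); D at s1 (3>1).
Nothing dominates D: A at s2 (8>6); B at s1 (1>-1); C at s2 (8>0).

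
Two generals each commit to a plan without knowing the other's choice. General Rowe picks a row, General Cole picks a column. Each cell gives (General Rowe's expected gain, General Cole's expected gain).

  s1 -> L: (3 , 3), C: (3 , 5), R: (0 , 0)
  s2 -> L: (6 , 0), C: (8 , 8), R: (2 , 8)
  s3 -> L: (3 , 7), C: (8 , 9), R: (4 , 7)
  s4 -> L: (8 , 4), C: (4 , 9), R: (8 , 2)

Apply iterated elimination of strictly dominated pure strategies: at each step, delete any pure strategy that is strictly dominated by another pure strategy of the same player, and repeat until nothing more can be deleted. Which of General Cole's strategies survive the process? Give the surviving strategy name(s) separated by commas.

For General Rowe, s2 strictly dominates s1 on the remaining columns (L: 6>3, C: 8>3, R: 2>0); eliminate s1.
For General Cole, C strictly dominates L on the remaining rows (s2: 8>0, s3: 9>7, s4: 9>4); eliminate L.
Among the remaining strategies, none is strictly dominated by another pure strategy of the same player, so the elimination stops.
Surviving strategies — General Rowe: {s2, s3, s4}; General Cole: {C, R}.

C, R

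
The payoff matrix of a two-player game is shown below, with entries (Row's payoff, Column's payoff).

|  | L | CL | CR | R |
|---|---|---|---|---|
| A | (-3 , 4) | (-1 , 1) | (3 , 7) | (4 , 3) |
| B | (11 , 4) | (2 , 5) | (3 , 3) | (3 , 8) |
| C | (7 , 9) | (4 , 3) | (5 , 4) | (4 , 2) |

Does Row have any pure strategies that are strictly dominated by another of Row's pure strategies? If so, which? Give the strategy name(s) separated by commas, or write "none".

none

Nothing dominates A: B at CR (3=3); C at R (4=4).
B: no other strategy beats it everywhere (A at L (11>-3); C at L (11>7)).
Nothing dominates C: A at L (7>-3); B at CL (4>2).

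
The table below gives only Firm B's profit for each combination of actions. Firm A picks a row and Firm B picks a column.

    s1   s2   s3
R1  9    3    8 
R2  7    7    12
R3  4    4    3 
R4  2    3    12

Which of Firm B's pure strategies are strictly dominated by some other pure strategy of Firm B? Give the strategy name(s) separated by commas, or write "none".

none

s1 is not dominated — it holds its own against s2 at R1 (9>3); s3 at R1 (9>8).
s2 is not dominated — it holds its own against s1 at R2 (7=7); s3 at R3 (4>3).
s3 is not dominated — it holds its own against s1 at R2 (12>7); s2 at R1 (8>3).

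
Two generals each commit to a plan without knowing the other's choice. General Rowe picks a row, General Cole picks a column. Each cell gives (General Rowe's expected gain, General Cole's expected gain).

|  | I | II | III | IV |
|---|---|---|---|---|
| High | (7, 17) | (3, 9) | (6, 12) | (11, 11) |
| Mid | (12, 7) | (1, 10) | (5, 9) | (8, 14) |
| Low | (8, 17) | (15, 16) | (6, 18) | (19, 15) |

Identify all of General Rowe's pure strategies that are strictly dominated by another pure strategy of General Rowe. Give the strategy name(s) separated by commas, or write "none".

High is not dominated — it holds its own against Mid at II (3>1); Low at III (6=6).
Mid is not dominated — it holds its own against High at I (12>7); Low at I (12>8).
Nothing dominates Low: High at I (8>7); Mid at II (15>1).

none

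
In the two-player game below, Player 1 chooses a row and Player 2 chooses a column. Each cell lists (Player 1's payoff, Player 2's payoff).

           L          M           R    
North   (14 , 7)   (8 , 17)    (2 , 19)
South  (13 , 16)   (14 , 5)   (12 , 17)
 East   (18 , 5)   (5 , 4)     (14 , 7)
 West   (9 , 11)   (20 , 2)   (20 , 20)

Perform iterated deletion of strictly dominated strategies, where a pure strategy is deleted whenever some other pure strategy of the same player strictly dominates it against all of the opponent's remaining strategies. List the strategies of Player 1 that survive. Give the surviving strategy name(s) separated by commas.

West

Column L is eliminated: R beats it against every remaining row (North: 19>7, South: 17>16, East: 7>5, West: 20>11).
For Player 1, South strictly dominates North on the remaining columns (M: 14>8, R: 12>2); eliminate North.
For Player 1, West strictly dominates South on the remaining columns (M: 20>14, R: 20>12); eliminate South.
Row East is eliminated: West beats it against every remaining column (M: 20>5, R: 20>14).
Column M is eliminated: R beats it against every remaining row (West: 20>2).
Among the remaining strategies, none is strictly dominated by another pure strategy of the same player, so the elimination stops.
Surviving strategies — Player 1: {West}; Player 2: {R}.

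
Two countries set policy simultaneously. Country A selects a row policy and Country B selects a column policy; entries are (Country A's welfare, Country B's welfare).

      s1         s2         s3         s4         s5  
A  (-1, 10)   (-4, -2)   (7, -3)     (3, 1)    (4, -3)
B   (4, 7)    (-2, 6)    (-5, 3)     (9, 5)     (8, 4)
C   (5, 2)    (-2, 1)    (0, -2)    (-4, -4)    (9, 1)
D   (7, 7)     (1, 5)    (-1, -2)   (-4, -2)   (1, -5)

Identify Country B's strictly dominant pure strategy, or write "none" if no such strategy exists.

s1 vs s2: A: 10>-2, B: 7>6, C: 2>1, D: 7>5.
s1 vs s3: A: 10>-3, B: 7>3, C: 2>-2, D: 7>-2.
s1 vs s4: A: 10>1, B: 7>5, C: 2>-4, D: 7>-2.
s1 vs s5: A: 10>-3, B: 7>4, C: 2>1, D: 7>-5.
s1 strictly beats every other strategy against every opponent action, so it is strictly dominant.

s1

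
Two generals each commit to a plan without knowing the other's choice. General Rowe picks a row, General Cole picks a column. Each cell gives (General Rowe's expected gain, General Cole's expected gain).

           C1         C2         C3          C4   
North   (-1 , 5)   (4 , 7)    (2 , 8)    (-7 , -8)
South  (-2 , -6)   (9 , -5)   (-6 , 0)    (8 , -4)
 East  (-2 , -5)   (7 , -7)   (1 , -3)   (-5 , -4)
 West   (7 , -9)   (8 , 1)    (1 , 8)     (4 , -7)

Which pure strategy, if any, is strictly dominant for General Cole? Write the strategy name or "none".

C3 vs C1: North: 8>5, South: 0>-6, East: -3>-5, West: 8>-9.
C3 vs C2: North: 8>7, South: 0>-5, East: -3>-7, West: 8>1.
C3 vs C4: North: 8>-8, South: 0>-4, East: -3>-4, West: 8>-7.
C3 strictly beats every other strategy against every opponent action, so it is strictly dominant.

C3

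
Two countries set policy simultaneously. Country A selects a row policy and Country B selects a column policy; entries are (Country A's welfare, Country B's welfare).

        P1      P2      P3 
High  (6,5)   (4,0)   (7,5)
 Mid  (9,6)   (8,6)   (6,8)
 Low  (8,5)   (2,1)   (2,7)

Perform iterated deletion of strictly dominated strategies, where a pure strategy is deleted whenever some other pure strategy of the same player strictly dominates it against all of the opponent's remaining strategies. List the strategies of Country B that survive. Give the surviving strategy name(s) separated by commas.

P1, P3

Row Low is eliminated: Mid beats it against every remaining column (P1: 9>8, P2: 8>2, P3: 6>2).
Country B's strategy P2 is strictly dominated by P3 (High: 5>0, Mid: 8>6) and is removed.
Among the remaining strategies, none is strictly dominated by another pure strategy of the same player, so the elimination stops.
Surviving strategies — Country A: {High, Mid}; Country B: {P1, P3}.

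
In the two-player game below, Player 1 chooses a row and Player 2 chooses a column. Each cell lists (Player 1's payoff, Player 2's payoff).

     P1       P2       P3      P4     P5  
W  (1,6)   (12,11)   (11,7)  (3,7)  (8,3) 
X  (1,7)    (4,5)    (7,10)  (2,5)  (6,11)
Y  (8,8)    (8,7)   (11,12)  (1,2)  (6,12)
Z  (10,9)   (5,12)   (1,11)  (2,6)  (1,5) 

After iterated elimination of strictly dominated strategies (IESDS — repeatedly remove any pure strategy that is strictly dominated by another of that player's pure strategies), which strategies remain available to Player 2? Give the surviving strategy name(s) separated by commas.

P2, P3, P5

Player 2's strategy P1 is strictly dominated by P3 (W: 7>6, X: 10>7, Y: 12>8, Z: 11>9) and is removed.
For Player 1, W strictly dominates X on the remaining columns (P2: 12>4, P3: 11>7, P4: 3>2, P5: 8>6); eliminate X.
Row Z is eliminated: W beats it against every remaining column (P2: 12>5, P3: 11>1, P4: 3>2, P5: 8>1).
Player 2's strategy P4 is strictly dominated by P2 (W: 11>7, Y: 7>2) and is removed.
Among the remaining strategies, none is strictly dominated by another pure strategy of the same player, so the elimination stops.
Surviving strategies — Player 1: {W, Y}; Player 2: {P2, P3, P5}.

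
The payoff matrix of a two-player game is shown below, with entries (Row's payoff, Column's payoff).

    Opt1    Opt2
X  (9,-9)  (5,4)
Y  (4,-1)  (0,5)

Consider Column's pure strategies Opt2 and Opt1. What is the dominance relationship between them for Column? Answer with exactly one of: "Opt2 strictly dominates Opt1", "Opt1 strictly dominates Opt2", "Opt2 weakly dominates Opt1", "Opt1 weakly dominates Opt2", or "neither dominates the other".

Compare Opt2 to Opt1 across each opponent action: X: 4>-9, Y: 5>-1.
Every comparison favours Opt2, so Opt2 strictly dominates Opt1.

Opt2 strictly dominates Opt1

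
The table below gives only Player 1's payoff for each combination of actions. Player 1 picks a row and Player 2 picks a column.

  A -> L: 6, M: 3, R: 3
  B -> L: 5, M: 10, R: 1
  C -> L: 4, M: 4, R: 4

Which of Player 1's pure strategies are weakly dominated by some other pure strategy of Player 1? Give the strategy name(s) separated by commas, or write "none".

Nothing dominates A: B at L (6>5); C at L (6>4).
B: no other strategy beats it everywhere (A at M (10>3); C at L (5>4)).
Nothing dominates C: A at M (4>3); B at R (4>1).

none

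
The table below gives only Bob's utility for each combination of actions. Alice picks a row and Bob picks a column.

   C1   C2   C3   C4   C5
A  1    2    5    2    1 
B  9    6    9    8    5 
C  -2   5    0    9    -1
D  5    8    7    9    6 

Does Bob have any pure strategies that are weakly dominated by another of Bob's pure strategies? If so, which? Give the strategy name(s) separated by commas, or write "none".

C1, C2, C5

C3 weakly dominates C1 — A: 5>1, B: 9=9, C: 0>-2, D: 7>5.
C4 weakly dominates C2 — A: 2=2, B: 8>6, C: 9>5, D: 9>8.
C3 is not dominated — it holds its own against C1 at A (5>1); C2 at A (5>2); C4 at A (5>2); C5 at A (5>1).
C4: no other strategy beats it everywhere (C1 at A (2>1); C2 at B (8>6); C3 at C (9>0); C5 at A (2>1)).
C5 is weakly dominated by C2 (A: 2>1, B: 6>5, C: 5>-1, D: 8>6).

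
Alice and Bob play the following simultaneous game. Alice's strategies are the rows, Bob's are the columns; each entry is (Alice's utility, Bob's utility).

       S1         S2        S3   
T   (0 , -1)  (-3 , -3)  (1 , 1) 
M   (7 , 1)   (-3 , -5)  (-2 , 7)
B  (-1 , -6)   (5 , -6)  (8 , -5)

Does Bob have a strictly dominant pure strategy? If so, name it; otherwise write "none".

S3 vs S1: T: 1>-1, M: 7>1, B: -5>-6.
S3 vs S2: T: 1>-3, M: 7>-5, B: -5>-6.
S3 strictly beats every other strategy against every opponent action, so it is strictly dominant.

S3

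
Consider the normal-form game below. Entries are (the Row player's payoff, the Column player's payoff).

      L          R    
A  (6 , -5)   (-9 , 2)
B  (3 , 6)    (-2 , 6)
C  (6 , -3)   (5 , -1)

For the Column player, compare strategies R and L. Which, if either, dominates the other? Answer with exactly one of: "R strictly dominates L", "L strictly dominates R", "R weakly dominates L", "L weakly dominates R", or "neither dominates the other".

R weakly dominates L

R's payoffs vs L's, by the Row player's action — A: 2>-5, B: 6=6, C: -1>-3.
R is at least as good everywhere and strictly better somewhere (tied only at B), so R weakly but not strictly dominates L.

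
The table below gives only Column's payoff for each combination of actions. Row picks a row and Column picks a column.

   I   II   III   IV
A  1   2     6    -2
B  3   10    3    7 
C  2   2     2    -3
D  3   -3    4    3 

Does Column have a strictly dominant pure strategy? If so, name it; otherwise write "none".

I fails to dominate II at A (1<2).
II fails to dominate I at C (2=2).
III fails to dominate I at B (3=3).
IV fails to dominate I at A (-2<1).
No single strategy dominates all the others.

none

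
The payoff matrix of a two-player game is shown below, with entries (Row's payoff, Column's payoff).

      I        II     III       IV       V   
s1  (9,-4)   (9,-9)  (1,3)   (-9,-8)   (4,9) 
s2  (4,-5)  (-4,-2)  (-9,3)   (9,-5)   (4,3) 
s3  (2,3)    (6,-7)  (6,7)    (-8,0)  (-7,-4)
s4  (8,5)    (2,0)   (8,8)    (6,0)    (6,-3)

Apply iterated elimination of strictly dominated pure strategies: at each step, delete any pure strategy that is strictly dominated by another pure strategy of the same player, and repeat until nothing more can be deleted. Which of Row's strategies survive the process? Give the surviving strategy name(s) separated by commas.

s4

For Column, III strictly dominates I on the remaining rows (s1: 3>-4, s2: 3>-5, s3: 7>3, s4: 8>5); eliminate I.
Column's strategy II is strictly dominated by III (s1: 3>-9, s2: 3>-2, s3: 7>-7, s4: 8>0) and is removed.
Row's strategy s1 is strictly dominated by s4 (III: 8>1, IV: 6>-9, V: 6>4) and is removed.
Row's strategy s3 is strictly dominated by s4 (III: 8>6, IV: 6>-8, V: 6>-7) and is removed.
For Column, III strictly dominates IV on the remaining rows (s2: 3>-5, s4: 8>0); eliminate IV.
Row s2 is eliminated: s4 beats it against every remaining column (III: 8>-9, V: 6>4).
For Column, III strictly dominates V on the remaining rows (s4: 8>-3); eliminate V.
Among the remaining strategies, none is strictly dominated by another pure strategy of the same player, so the elimination stops.
Surviving strategies — Row: {s4}; Column: {III}.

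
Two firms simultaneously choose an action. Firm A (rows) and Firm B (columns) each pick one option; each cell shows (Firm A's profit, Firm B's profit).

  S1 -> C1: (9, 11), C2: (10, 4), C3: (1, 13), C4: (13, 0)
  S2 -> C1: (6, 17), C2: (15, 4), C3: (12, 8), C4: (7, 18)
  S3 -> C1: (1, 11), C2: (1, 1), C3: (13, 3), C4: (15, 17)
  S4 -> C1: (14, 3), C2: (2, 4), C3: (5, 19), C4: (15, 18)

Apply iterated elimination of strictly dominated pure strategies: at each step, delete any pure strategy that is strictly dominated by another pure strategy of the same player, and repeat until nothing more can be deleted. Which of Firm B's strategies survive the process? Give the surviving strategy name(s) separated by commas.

For Firm B, C3 strictly dominates C2 on the remaining rows (S1: 13>4, S2: 8>4, S3: 3>1, S4: 19>4); eliminate C2.
For Firm A, S4 strictly dominates S1 on the remaining columns (C1: 14>9, C3: 5>1, C4: 15>13); eliminate S1.
For Firm B, C4 strictly dominates C1 on the remaining rows (S2: 18>17, S3: 17>11, S4: 18>3); eliminate C1.
For Firm A, S3 strictly dominates S2 on the remaining columns (C3: 13>12, C4: 15>7); eliminate S2.
Among the remaining strategies, none is strictly dominated by another pure strategy of the same player, so the elimination stops.
Surviving strategies — Firm A: {S3, S4}; Firm B: {C3, C4}.

C3, C4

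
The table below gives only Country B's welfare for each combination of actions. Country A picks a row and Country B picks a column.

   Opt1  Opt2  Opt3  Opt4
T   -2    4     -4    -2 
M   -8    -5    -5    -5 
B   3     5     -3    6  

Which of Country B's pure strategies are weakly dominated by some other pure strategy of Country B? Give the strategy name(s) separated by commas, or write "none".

Opt1, Opt3

Opt1 is weakly dominated by Opt2 (T: 4>-2, M: -5>-8, B: 5>3).
Opt2: no other strategy beats it everywhere (Opt1 at T (4>-2); Opt3 at T (4>-4); Opt4 at T (4>-2)).
Opt3: dominated, since Opt2 does at least as well everywhere (T: 4>-4, M: -5=-5, B: 5>-3).
Nothing dominates Opt4: Opt1 at M (-5>-8); Opt2 at B (6>5); Opt3 at T (-2>-4).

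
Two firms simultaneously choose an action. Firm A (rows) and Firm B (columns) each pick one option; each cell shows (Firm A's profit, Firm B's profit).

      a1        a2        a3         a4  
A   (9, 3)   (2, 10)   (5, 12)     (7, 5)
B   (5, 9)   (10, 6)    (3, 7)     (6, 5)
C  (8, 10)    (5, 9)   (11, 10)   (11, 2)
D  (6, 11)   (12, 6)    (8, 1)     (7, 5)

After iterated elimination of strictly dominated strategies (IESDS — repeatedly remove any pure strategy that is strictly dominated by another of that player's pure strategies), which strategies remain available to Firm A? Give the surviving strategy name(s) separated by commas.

A, C, D

Row B is eliminated: D beats it against every remaining column (a1: 6>5, a2: 12>10, a3: 8>3, a4: 7>6).
For Firm B, a2 strictly dominates a4 on the remaining rows (A: 10>5, C: 9>2, D: 6>5); eliminate a4.
Among the remaining strategies, none is strictly dominated by another pure strategy of the same player, so the elimination stops.
Surviving strategies — Firm A: {A, C, D}; Firm B: {a1, a2, a3}.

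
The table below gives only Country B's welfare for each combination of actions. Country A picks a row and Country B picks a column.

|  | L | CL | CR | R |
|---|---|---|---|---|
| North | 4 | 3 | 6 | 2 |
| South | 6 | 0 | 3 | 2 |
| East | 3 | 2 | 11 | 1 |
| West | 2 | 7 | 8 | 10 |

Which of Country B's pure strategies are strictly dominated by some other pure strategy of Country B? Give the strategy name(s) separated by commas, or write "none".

CL

L is not dominated — it holds its own against CL at North (4>3); CR at South (6>3); R at North (4>2).
CL: dominated, since CR does at least as well everywhere (North: 6>3, South: 3>0, East: 11>2, West: 8>7).
Nothing dominates CR: L at North (6>4); CL at North (6>3); R at North (6>2).
R is not dominated — it holds its own against L at West (10>2); CL at South (2>0); CR at West (10>8).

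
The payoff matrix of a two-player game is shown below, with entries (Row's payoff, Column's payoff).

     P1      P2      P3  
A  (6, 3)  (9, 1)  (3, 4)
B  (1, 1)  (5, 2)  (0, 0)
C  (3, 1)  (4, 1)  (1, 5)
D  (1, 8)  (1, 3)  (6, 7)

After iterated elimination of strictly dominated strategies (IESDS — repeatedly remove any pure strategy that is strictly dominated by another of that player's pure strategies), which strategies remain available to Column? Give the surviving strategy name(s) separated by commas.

For Row, A strictly dominates B on the remaining columns (P1: 6>1, P2: 9>5, P3: 3>0); eliminate B.
Row's strategy C is strictly dominated by A (P1: 6>3, P2: 9>4, P3: 3>1) and is removed.
Column P2 is eliminated: P1 beats it against every remaining row (A: 3>1, D: 8>3).
Among the remaining strategies, none is strictly dominated by another pure strategy of the same player, so the elimination stops.
Surviving strategies — Row: {A, D}; Column: {P1, P3}.

P1, P3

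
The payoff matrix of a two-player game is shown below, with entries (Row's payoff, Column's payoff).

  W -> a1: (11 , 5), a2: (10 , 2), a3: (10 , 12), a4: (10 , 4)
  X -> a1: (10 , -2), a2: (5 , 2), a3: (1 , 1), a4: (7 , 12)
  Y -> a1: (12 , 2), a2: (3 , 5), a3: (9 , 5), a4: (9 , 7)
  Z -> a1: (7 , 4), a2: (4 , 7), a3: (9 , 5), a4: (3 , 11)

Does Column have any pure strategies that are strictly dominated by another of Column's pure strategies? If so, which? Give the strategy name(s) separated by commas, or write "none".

a1: dominated, since a3 does at least as well everywhere (W: 12>5, X: 1>-2, Y: 5>2, Z: 5>4).
a2: dominated, since a4 does at least as well everywhere (W: 4>2, X: 12>2, Y: 7>5, Z: 11>7).
Nothing dominates a3: a1 at W (12>5); a2 at W (12>2); a4 at W (12>4).
Nothing dominates a4: a1 at X (12>-2); a2 at W (4>2); a3 at X (12>1).

a1, a2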